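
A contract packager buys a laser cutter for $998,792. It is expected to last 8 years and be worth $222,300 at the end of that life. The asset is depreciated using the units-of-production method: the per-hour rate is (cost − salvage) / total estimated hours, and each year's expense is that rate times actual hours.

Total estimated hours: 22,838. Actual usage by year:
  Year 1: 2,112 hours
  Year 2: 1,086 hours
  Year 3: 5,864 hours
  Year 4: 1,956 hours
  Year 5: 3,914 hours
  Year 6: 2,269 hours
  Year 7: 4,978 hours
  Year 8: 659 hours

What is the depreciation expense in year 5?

Depreciable base = $998,792 − $222,300 = $776,492.
Rate = $776,492 / 22,838 hours = $34 per hour.
Year 1: 2,112 × $34 = $71,808. Book value $926,984.
Year 2: 1,086 × $34 = $36,924. Book value $890,060.
Year 3: 5,864 × $34 = $199,376. Book value $690,684.
Year 4: 1,956 × $34 = $66,504. Book value $624,180.
Year 5: 3,914 × $34 = $133,076. Book value $491,104.

$133,076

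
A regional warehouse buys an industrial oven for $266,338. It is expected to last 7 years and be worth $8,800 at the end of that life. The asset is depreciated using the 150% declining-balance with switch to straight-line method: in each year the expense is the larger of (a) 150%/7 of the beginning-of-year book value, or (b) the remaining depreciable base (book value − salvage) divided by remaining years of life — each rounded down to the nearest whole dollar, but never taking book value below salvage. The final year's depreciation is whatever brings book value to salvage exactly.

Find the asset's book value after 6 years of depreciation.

Depreciable base = $266,338 − $8,800 = $257,538.
Year 1: DB = ⌊$266,338 × 150%/7⌋ = $57,072; SL = ⌊$257,538/7⌋ = $36,791 → take DB $57,072. Book value $209,266.
Year 2: DB = ⌊$209,266 × 150%/7⌋ = $44,842; SL = ⌊$200,466/6⌋ = $33,411 → take DB $44,842. Book value $164,424.
Year 3: DB = ⌊$164,424 × 150%/7⌋ = $35,233; SL = ⌊$155,624/5⌋ = $31,124 → take DB $35,233. Book value $129,191.
Year 4: DB = ⌊$129,191 × 150%/7⌋ = $27,683; SL = ⌊$120,391/4⌋ = $30,097 → take SL $30,097. Book value $99,094.
Year 5: DB = ⌊$99,094 × 150%/7⌋ = $21,234; SL = ⌊$90,294/3⌋ = $30,098 → take SL $30,098. Book value $68,996.
Year 6: DB = ⌊$68,996 × 150%/7⌋ = $14,784; SL = ⌊$60,196/2⌋ = $30,098 → take SL $30,098. Book value $38,898.

$38,898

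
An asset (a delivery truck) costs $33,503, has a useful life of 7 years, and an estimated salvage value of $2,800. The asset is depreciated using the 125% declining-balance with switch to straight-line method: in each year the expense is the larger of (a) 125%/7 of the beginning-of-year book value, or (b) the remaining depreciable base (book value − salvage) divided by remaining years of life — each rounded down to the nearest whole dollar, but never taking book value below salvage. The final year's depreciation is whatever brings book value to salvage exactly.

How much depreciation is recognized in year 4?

Depreciable base = $33,503 − $2,800 = $30,703.
Year 1: DB = ⌊$33,503 × 125%/7⌋ = $5,982; SL = ⌊$30,703/7⌋ = $4,386 → take DB $5,982. Book value $27,521.
Year 2: DB = ⌊$27,521 × 125%/7⌋ = $4,914; SL = ⌊$24,721/6⌋ = $4,120 → take DB $4,914. Book value $22,607.
Year 3: DB = ⌊$22,607 × 125%/7⌋ = $4,036; SL = ⌊$19,807/5⌋ = $3,961 → take DB $4,036. Book value $18,571.
Year 4: DB = ⌊$18,571 × 125%/7⌋ = $3,316; SL = ⌊$15,771/4⌋ = $3,942 → take SL $3,942. Book value $14,629.

$3,942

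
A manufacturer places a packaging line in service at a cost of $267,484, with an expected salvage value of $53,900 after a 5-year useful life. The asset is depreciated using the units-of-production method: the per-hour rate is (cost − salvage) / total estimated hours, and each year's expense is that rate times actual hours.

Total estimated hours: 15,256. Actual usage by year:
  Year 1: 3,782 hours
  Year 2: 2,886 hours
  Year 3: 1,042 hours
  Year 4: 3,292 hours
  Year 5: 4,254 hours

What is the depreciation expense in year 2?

Depreciable base = $267,484 − $53,900 = $213,584.
Rate = $213,584 / 15,256 hours = $14 per hour.
Year 1: 3,782 × $14 = $52,948. Book value $214,536.
Year 2: 2,886 × $14 = $40,404. Book value $174,132.

$40,404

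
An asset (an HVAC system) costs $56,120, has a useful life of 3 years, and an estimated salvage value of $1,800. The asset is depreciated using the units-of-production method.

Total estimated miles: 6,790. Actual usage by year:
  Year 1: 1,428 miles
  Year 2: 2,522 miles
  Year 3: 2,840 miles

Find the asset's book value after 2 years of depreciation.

$24,520

Depreciable base = $56,120 − $1,800 = $54,320.
Rate = $54,320 / 6,790 miles = $8 per mile.
Year 1: 1,428 × $8 = $11,424. Book value $44,696.
Year 2: 2,522 × $8 = $20,176. Book value $24,520.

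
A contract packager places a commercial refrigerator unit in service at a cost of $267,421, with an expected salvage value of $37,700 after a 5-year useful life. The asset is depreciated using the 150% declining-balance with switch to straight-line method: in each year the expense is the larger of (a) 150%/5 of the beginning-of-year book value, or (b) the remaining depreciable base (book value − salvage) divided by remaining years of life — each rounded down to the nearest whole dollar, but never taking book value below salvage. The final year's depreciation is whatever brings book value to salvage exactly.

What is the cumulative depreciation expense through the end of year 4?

Depreciable base = $267,421 − $37,700 = $229,721.
Year 1: DB = ⌊$267,421 × 150%/5⌋ = $80,226; SL = ⌊$229,721/5⌋ = $45,944 → take DB $80,226. Book value $187,195.
Year 2: DB = ⌊$187,195 × 150%/5⌋ = $56,158; SL = ⌊$149,495/4⌋ = $37,373 → take DB $56,158. Book value $131,037.
Year 3: DB = ⌊$131,037 × 150%/5⌋ = $39,311; SL = ⌊$93,337/3⌋ = $31,112 → take DB $39,311. Book value $91,726.
Year 4: DB = ⌊$91,726 × 150%/5⌋ = $27,517; SL = ⌊$54,026/2⌋ = $27,013 → take DB $27,517. Book value $64,209.
Accumulated through year 4 = $267,421 − $64,209 = $203,212.

$203,212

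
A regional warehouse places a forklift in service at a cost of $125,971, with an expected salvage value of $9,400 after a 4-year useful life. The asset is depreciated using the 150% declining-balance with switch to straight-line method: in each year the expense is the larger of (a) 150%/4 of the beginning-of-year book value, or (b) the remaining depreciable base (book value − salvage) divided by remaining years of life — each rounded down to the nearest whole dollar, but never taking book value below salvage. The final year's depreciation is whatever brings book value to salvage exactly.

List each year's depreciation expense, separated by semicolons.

$47,239; $29,524; $19,904; $19,904

Depreciable base = $125,971 − $9,400 = $116,571.
Year 1: DB = ⌊$125,971 × 150%/4⌋ = $47,239; SL = ⌊$116,571/4⌋ = $29,142 → take DB $47,239. Book value $78,732.
Year 2: DB = ⌊$78,732 × 150%/4⌋ = $29,524; SL = ⌊$69,332/3⌋ = $23,110 → take DB $29,524. Book value $49,208.
Year 3: DB = ⌊$49,208 × 150%/4⌋ = $18,453; SL = ⌊$39,808/2⌋ = $19,904 → take SL $19,904. Book value $29,304.
Year 4 (final): $29,304 − $9,400 = $19,904. Book value $9,400.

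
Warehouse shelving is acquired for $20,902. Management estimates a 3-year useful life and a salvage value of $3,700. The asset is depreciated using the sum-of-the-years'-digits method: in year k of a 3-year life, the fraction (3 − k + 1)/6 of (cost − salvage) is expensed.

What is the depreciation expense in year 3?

$2,867

Depreciable base = $20,902 − $3,700 = $17,202.
Sum of the years' digits = 3+2+1 = 6.
Year 1: $17,202 × 3/6 = $8,601. Book value $12,301.
Year 2: $17,202 × 2/6 = $5,734. Book value $6,567.
Year 3: $17,202 × 1/6 = $2,867. Book value $3,700.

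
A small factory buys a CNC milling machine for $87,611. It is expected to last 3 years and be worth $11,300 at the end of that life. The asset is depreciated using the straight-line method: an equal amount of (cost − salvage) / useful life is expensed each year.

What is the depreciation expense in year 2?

$25,437

Depreciable base = $87,611 − $11,300 = $76,311.
Annual expense = $76,311 / 3 = $25,437.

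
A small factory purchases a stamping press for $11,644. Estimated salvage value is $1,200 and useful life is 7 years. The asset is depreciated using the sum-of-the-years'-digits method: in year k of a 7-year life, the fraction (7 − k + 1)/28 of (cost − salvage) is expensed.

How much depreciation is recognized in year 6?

$746

Depreciable base = $11,644 − $1,200 = $10,444.
Sum of the years' digits = 7+6+5+4+3+2+1 = 28.
Year 1: $10,444 × 7/28 = $2,611. Book value $9,033.
Year 2: $10,444 × 6/28 = $2,238. Book value $6,795.
Year 3: $10,444 × 5/28 = $1,865. Book value $4,930.
Year 4: $10,444 × 4/28 = $1,492. Book value $3,438.
Year 5: $10,444 × 3/28 = $1,119. Book value $2,319.
Year 6: $10,444 × 2/28 = $746. Book value $1,573.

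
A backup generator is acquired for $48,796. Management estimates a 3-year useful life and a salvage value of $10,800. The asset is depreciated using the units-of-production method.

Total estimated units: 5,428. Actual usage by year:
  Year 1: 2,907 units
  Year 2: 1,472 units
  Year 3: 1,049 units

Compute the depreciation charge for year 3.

Depreciable base = $48,796 − $10,800 = $37,996.
Rate = $37,996 / 5,428 units = $7 per unit.
Year 1: 2,907 × $7 = $20,349. Book value $28,447.
Year 2: 1,472 × $7 = $10,304. Book value $18,143.
Year 3: 1,049 × $7 = $7,343. Book value $10,800.

$7,343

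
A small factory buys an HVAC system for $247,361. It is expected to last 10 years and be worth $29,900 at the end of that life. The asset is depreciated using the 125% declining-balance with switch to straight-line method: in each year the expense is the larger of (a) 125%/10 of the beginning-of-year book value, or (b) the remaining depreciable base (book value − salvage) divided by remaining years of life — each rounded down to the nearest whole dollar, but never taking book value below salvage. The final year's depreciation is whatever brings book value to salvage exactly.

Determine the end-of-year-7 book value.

Depreciable base = $247,361 − $29,900 = $217,461.
Year 1: DB = ⌊$247,361 × 125%/10⌋ = $30,920; SL = ⌊$217,461/10⌋ = $21,746 → take DB $30,920. Book value $216,441.
Year 2: DB = ⌊$216,441 × 125%/10⌋ = $27,055; SL = ⌊$186,541/9⌋ = $20,726 → take DB $27,055. Book value $189,386.
Year 3: DB = ⌊$189,386 × 125%/10⌋ = $23,673; SL = ⌊$159,486/8⌋ = $19,935 → take DB $23,673. Book value $165,713.
Year 4: DB = ⌊$165,713 × 125%/10⌋ = $20,714; SL = ⌊$135,813/7⌋ = $19,401 → take DB $20,714. Book value $144,999.
Year 5: DB = ⌊$144,999 × 125%/10⌋ = $18,124; SL = ⌊$115,099/6⌋ = $19,183 → take SL $19,183. Book value $125,816.
Year 6: DB = ⌊$125,816 × 125%/10⌋ = $15,727; SL = ⌊$95,916/5⌋ = $19,183 → take SL $19,183. Book value $106,633.
Year 7: DB = ⌊$106,633 × 125%/10⌋ = $13,329; SL = ⌊$76,733/4⌋ = $19,183 → take SL $19,183. Book value $87,450.

$87,450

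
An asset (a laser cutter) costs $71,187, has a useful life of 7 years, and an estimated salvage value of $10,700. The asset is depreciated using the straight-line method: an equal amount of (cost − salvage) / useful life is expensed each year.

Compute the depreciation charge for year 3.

$8,641

Depreciable base = $71,187 − $10,700 = $60,487.
Annual expense = $60,487 / 7 = $8,641.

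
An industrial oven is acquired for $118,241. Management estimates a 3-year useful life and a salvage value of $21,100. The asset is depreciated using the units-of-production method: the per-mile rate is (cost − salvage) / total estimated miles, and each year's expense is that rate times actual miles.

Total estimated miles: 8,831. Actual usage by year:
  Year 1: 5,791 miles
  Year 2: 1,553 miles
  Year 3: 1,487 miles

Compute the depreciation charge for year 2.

$17,083

Depreciable base = $118,241 − $21,100 = $97,141.
Rate = $97,141 / 8,831 miles = $11 per mile.
Year 1: 5,791 × $11 = $63,701. Book value $54,540.
Year 2: 1,553 × $11 = $17,083. Book value $37,457.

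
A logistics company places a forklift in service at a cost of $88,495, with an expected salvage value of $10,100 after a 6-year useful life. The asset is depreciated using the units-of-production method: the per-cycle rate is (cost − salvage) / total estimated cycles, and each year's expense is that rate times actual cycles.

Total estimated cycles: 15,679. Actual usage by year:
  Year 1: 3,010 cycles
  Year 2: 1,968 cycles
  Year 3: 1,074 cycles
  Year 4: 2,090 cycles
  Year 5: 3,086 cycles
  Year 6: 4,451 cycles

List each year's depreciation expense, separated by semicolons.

$15,050; $9,840; $5,370; $10,450; $15,430; $22,255

Depreciable base = $88,495 − $10,100 = $78,395.
Rate = $78,395 / 15,679 cycles = $5 per cycle.
Year 1: 3,010 × $5 = $15,050. Book value $73,445.
Year 2: 1,968 × $5 = $9,840. Book value $63,605.
Year 3: 1,074 × $5 = $5,370. Book value $58,235.
Year 4: 2,090 × $5 = $10,450. Book value $47,785.
Year 5: 3,086 × $5 = $15,430. Book value $32,355.
Year 6: 4,451 × $5 = $22,255. Book value $10,100.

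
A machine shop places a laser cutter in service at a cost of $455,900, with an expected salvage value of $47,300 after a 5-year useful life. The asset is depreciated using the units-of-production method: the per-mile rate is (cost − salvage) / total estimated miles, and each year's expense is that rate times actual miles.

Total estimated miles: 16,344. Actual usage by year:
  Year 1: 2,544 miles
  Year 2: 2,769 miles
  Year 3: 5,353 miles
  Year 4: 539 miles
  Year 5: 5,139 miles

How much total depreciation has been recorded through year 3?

Depreciable base = $455,900 − $47,300 = $408,600.
Rate = $408,600 / 16,344 miles = $25 per mile.
Year 1: 2,544 × $25 = $63,600. Book value $392,300.
Year 2: 2,769 × $25 = $69,225. Book value $323,075.
Year 3: 5,353 × $25 = $133,825. Book value $189,250.
Accumulated through year 3 = $455,900 − $189,250 = $266,650.

$266,650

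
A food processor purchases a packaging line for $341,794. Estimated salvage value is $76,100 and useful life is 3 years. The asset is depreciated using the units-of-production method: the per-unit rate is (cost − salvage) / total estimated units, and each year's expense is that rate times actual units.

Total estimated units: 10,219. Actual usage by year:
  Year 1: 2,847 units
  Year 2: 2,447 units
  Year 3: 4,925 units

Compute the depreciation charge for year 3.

$128,050

Depreciable base = $341,794 − $76,100 = $265,694.
Rate = $265,694 / 10,219 units = $26 per unit.
Year 1: 2,847 × $26 = $74,022. Book value $267,772.
Year 2: 2,447 × $26 = $63,622. Book value $204,150.
Year 3: 4,925 × $26 = $128,050. Book value $76,100.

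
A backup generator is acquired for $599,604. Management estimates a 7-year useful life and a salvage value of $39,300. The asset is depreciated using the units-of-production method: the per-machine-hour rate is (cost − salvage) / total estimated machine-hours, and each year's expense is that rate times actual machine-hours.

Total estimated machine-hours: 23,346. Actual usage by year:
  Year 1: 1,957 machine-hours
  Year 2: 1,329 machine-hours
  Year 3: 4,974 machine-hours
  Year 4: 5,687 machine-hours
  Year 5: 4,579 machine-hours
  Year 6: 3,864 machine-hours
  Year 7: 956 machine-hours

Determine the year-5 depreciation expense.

Depreciable base = $599,604 − $39,300 = $560,304.
Rate = $560,304 / 23,346 machine-hours = $24 per machine-hour.
Year 1: 1,957 × $24 = $46,968. Book value $552,636.
Year 2: 1,329 × $24 = $31,896. Book value $520,740.
Year 3: 4,974 × $24 = $119,376. Book value $401,364.
Year 4: 5,687 × $24 = $136,488. Book value $264,876.
Year 5: 4,579 × $24 = $109,896. Book value $154,980.

$109,896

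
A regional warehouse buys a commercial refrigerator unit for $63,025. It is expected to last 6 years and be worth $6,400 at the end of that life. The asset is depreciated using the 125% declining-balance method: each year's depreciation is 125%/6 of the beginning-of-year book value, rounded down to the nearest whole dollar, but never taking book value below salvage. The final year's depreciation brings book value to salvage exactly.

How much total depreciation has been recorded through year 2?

$23,524

Depreciable base = $63,025 − $6,400 = $56,625.
Year 1: ⌊$63,025 × 125%/6⌋ = $13,130. Book value $49,895.
Year 2: ⌊$49,895 × 125%/6⌋ = $10,394. Book value $39,501.
Accumulated through year 2 = $63,025 − $39,501 = $23,524.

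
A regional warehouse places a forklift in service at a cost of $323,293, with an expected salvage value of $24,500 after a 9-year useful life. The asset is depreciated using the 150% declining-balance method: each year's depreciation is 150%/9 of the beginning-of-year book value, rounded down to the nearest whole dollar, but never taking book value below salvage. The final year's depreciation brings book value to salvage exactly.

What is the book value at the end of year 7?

Depreciable base = $323,293 − $24,500 = $298,793.
Year 1: ⌊$323,293 × 150%/9⌋ = $53,882. Book value $269,411.
Year 2: ⌊$269,411 × 150%/9⌋ = $44,901. Book value $224,510.
Year 3: ⌊$224,510 × 150%/9⌋ = $37,418. Book value $187,092.
Year 4: ⌊$187,092 × 150%/9⌋ = $31,182. Book value $155,910.
Year 5: ⌊$155,910 × 150%/9⌋ = $25,985. Book value $129,925.
Year 6: ⌊$129,925 × 150%/9⌋ = $21,654. Book value $108,271.
Year 7: ⌊$108,271 × 150%/9⌋ = $18,045. Book value $90,226.

$90,226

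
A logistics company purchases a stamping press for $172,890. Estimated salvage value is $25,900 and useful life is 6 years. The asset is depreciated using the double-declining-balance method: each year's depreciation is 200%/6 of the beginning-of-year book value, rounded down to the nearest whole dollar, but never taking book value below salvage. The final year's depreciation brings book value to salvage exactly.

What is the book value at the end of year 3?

$51,227

Depreciable base = $172,890 − $25,900 = $146,990.
Year 1: ⌊$172,890 × 200%/6⌋ = $57,630. Book value $115,260.
Year 2: ⌊$115,260 × 200%/6⌋ = $38,420. Book value $76,840.
Year 3: ⌊$76,840 × 200%/6⌋ = $25,613. Book value $51,227.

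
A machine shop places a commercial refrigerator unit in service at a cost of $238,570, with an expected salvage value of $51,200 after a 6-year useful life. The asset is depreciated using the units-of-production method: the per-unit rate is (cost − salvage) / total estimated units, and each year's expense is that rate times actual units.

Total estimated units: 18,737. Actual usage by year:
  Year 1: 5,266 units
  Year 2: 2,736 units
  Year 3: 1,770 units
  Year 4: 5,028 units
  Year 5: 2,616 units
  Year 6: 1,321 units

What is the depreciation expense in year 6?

Depreciable base = $238,570 − $51,200 = $187,370.
Rate = $187,370 / 18,737 units = $10 per unit.
Year 1: 5,266 × $10 = $52,660. Book value $185,910.
Year 2: 2,736 × $10 = $27,360. Book value $158,550.
Year 3: 1,770 × $10 = $17,700. Book value $140,850.
Year 4: 5,028 × $10 = $50,280. Book value $90,570.
Year 5: 2,616 × $10 = $26,160. Book value $64,410.
Year 6: 1,321 × $10 = $13,210. Book value $51,200.

$13,210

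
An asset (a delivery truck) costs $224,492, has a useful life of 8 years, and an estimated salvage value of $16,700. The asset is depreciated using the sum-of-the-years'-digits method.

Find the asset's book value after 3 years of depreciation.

Depreciable base = $224,492 − $16,700 = $207,792.
Sum of the years' digits = 8+7+6+5+4+3+2+1 = 36.
Year 1: $207,792 × 8/36 = $46,176. Book value $178,316.
Year 2: $207,792 × 7/36 = $40,404. Book value $137,912.
Year 3: $207,792 × 6/36 = $34,632. Book value $103,280.

$103,280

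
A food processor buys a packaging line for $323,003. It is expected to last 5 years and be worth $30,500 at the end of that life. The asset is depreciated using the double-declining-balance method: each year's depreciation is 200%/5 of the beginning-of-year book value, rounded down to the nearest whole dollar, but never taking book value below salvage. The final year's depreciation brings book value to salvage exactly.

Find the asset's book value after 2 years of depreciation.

$116,282

Depreciable base = $323,003 − $30,500 = $292,503.
Year 1: ⌊$323,003 × 200%/5⌋ = $129,201. Book value $193,802.
Year 2: ⌊$193,802 × 200%/5⌋ = $77,520. Book value $116,282.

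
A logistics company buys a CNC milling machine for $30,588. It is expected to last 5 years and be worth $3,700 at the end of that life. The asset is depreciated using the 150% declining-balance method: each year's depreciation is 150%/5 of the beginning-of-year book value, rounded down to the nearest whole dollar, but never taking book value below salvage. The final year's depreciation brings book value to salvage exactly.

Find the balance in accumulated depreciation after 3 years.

$20,095

Depreciable base = $30,588 − $3,700 = $26,888.
Year 1: ⌊$30,588 × 150%/5⌋ = $9,176. Book value $21,412.
Year 2: ⌊$21,412 × 150%/5⌋ = $6,423. Book value $14,989.
Year 3: ⌊$14,989 × 150%/5⌋ = $4,496. Book value $10,493.
Accumulated through year 3 = $30,588 − $10,493 = $20,095.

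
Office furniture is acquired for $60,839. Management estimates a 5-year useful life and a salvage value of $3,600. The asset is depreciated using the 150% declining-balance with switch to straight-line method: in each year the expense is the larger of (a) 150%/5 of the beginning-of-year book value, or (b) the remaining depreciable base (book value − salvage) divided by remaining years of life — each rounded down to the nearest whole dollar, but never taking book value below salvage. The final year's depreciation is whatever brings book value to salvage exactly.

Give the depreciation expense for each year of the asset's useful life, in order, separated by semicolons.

$18,251; $12,776; $8,943; $8,634; $8,635

Depreciable base = $60,839 − $3,600 = $57,239.
Year 1: DB = ⌊$60,839 × 150%/5⌋ = $18,251; SL = ⌊$57,239/5⌋ = $11,447 → take DB $18,251. Book value $42,588.
Year 2: DB = ⌊$42,588 × 150%/5⌋ = $12,776; SL = ⌊$38,988/4⌋ = $9,747 → take DB $12,776. Book value $29,812.
Year 3: DB = ⌊$29,812 × 150%/5⌋ = $8,943; SL = ⌊$26,212/3⌋ = $8,737 → take DB $8,943. Book value $20,869.
Year 4: DB = ⌊$20,869 × 150%/5⌋ = $6,260; SL = ⌊$17,269/2⌋ = $8,634 → take SL $8,634. Book value $12,235.
Year 5 (final): $12,235 − $3,600 = $8,635. Book value $3,600.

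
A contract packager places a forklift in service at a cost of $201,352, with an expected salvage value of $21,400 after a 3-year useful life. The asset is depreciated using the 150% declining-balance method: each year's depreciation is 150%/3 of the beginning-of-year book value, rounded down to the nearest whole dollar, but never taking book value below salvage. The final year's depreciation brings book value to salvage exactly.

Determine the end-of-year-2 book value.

$50,338

Depreciable base = $201,352 − $21,400 = $179,952.
Year 1: ⌊$201,352 × 150%/3⌋ = $100,676. Book value $100,676.
Year 2: ⌊$100,676 × 150%/3⌋ = $50,338. Book value $50,338.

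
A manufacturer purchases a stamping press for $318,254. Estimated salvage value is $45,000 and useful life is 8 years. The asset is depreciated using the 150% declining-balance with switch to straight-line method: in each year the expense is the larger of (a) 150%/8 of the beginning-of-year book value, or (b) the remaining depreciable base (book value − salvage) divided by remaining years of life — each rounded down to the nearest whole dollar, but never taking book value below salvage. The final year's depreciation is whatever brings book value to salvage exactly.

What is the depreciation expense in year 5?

Depreciable base = $318,254 − $45,000 = $273,254.
Year 1: DB = ⌊$318,254 × 150%/8⌋ = $59,672; SL = ⌊$273,254/8⌋ = $34,156 → take DB $59,672. Book value $258,582.
Year 2: DB = ⌊$258,582 × 150%/8⌋ = $48,484; SL = ⌊$213,582/7⌋ = $30,511 → take DB $48,484. Book value $210,098.
Year 3: DB = ⌊$210,098 × 150%/8⌋ = $39,393; SL = ⌊$165,098/6⌋ = $27,516 → take DB $39,393. Book value $170,705.
Year 4: DB = ⌊$170,705 × 150%/8⌋ = $32,007; SL = ⌊$125,705/5⌋ = $25,141 → take DB $32,007. Book value $138,698.
Year 5: DB = ⌊$138,698 × 150%/8⌋ = $26,005; SL = ⌊$93,698/4⌋ = $23,424 → take DB $26,005. Book value $112,693.

$26,005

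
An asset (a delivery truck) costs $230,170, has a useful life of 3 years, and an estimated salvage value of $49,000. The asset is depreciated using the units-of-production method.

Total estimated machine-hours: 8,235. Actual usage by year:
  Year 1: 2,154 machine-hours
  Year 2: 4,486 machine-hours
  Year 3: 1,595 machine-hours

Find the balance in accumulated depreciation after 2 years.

$146,080

Depreciable base = $230,170 − $49,000 = $181,170.
Rate = $181,170 / 8,235 machine-hours = $22 per machine-hour.
Year 1: 2,154 × $22 = $47,388. Book value $182,782.
Year 2: 4,486 × $22 = $98,692. Book value $84,090.
Accumulated through year 2 = $230,170 − $84,090 = $146,080.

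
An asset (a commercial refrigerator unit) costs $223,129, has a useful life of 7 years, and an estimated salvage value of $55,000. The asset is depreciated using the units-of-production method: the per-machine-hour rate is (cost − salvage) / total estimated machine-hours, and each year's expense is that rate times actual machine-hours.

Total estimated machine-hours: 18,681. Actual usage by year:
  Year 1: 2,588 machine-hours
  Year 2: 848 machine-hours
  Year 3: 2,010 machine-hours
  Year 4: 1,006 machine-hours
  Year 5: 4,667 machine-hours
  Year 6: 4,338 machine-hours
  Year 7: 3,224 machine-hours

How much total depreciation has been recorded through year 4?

Depreciable base = $223,129 − $55,000 = $168,129.
Rate = $168,129 / 18,681 machine-hours = $9 per machine-hour.
Year 1: 2,588 × $9 = $23,292. Book value $199,837.
Year 2: 848 × $9 = $7,632. Book value $192,205.
Year 3: 2,010 × $9 = $18,090. Book value $174,115.
Year 4: 1,006 × $9 = $9,054. Book value $165,061.
Accumulated through year 4 = $223,129 − $165,061 = $58,068.

$58,068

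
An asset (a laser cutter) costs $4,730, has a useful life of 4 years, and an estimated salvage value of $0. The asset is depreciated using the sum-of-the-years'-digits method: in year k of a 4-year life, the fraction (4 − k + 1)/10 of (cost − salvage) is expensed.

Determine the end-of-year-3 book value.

Depreciable base = $4,730 − $0 = $4,730.
Sum of the years' digits = 4+3+2+1 = 10.
Year 1: $4,730 × 4/10 = $1,892. Book value $2,838.
Year 2: $4,730 × 3/10 = $1,419. Book value $1,419.
Year 3: $4,730 × 2/10 = $946. Book value $473.

$473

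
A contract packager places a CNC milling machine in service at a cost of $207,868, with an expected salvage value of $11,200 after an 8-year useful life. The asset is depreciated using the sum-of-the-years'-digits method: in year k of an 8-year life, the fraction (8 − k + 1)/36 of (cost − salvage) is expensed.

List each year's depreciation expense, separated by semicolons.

Depreciable base = $207,868 − $11,200 = $196,668.
Sum of the years' digits = 8+7+6+5+4+3+2+1 = 36.
Year 1: $196,668 × 8/36 = $43,704. Book value $164,164.
Year 2: $196,668 × 7/36 = $38,241. Book value $125,923.
Year 3: $196,668 × 6/36 = $32,778. Book value $93,145.
Year 4: $196,668 × 5/36 = $27,315. Book value $65,830.
Year 5: $196,668 × 4/36 = $21,852. Book value $43,978.
Year 6: $196,668 × 3/36 = $16,389. Book value $27,589.
Year 7: $196,668 × 2/36 = $10,926. Book value $16,663.
Year 8: $196,668 × 1/36 = $5,463. Book value $11,200.

$43,704; $38,241; $32,778; $27,315; $21,852; $16,389; $10,926; $5,463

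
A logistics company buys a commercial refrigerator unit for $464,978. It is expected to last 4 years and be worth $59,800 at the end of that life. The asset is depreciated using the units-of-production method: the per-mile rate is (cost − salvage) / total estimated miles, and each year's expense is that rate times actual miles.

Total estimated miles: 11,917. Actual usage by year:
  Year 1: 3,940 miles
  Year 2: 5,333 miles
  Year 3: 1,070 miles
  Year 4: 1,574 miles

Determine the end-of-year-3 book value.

Depreciable base = $464,978 − $59,800 = $405,178.
Rate = $405,178 / 11,917 miles = $34 per mile.
Year 1: 3,940 × $34 = $133,960. Book value $331,018.
Year 2: 5,333 × $34 = $181,322. Book value $149,696.
Year 3: 1,070 × $34 = $36,380. Book value $113,316.

$113,316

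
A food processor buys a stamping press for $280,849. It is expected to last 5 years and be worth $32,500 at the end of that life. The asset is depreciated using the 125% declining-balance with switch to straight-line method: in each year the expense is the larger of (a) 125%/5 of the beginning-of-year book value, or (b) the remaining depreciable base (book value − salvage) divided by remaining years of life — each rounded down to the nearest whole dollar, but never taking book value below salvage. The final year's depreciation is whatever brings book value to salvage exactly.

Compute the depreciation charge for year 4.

Depreciable base = $280,849 − $32,500 = $248,349.
Year 1: DB = ⌊$280,849 × 125%/5⌋ = $70,212; SL = ⌊$248,349/5⌋ = $49,669 → take DB $70,212. Book value $210,637.
Year 2: DB = ⌊$210,637 × 125%/5⌋ = $52,659; SL = ⌊$178,137/4⌋ = $44,534 → take DB $52,659. Book value $157,978.
Year 3: DB = ⌊$157,978 × 125%/5⌋ = $39,494; SL = ⌊$125,478/3⌋ = $41,826 → take SL $41,826. Book value $116,152.
Year 4: DB = ⌊$116,152 × 125%/5⌋ = $29,038; SL = ⌊$83,652/2⌋ = $41,826 → take SL $41,826. Book value $74,326.

$41,826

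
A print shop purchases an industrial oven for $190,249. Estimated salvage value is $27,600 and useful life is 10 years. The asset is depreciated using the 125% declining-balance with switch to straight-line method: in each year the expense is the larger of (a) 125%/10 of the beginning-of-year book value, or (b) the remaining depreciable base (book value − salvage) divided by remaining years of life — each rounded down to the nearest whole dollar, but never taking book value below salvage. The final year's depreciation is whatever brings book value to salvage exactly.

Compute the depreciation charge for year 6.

Depreciable base = $190,249 − $27,600 = $162,649.
Year 1: DB = ⌊$190,249 × 125%/10⌋ = $23,781; SL = ⌊$162,649/10⌋ = $16,264 → take DB $23,781. Book value $166,468.
Year 2: DB = ⌊$166,468 × 125%/10⌋ = $20,808; SL = ⌊$138,868/9⌋ = $15,429 → take DB $20,808. Book value $145,660.
Year 3: DB = ⌊$145,660 × 125%/10⌋ = $18,207; SL = ⌊$118,060/8⌋ = $14,757 → take DB $18,207. Book value $127,453.
Year 4: DB = ⌊$127,453 × 125%/10⌋ = $15,931; SL = ⌊$99,853/7⌋ = $14,264 → take DB $15,931. Book value $111,522.
Year 5: DB = ⌊$111,522 × 125%/10⌋ = $13,940; SL = ⌊$83,922/6⌋ = $13,987 → take SL $13,987. Book value $97,535.
Year 6: DB = ⌊$97,535 × 125%/10⌋ = $12,191; SL = ⌊$69,935/5⌋ = $13,987 → take SL $13,987. Book value $83,548.

$13,987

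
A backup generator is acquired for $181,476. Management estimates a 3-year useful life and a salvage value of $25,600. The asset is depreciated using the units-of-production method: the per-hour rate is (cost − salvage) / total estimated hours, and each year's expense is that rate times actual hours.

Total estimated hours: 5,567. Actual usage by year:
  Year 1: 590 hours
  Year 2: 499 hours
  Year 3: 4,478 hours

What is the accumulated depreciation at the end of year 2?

Depreciable base = $181,476 − $25,600 = $155,876.
Rate = $155,876 / 5,567 hours = $28 per hour.
Year 1: 590 × $28 = $16,520. Book value $164,956.
Year 2: 499 × $28 = $13,972. Book value $150,984.
Accumulated through year 2 = $181,476 − $150,984 = $30,492.

$30,492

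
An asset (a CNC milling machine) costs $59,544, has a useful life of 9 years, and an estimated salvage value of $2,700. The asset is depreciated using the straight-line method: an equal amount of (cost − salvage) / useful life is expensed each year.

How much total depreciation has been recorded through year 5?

Depreciable base = $59,544 − $2,700 = $56,844.
Annual expense = $56,844 / 9 = $6,316.
End of year 1: book value $53,228.
End of year 2: book value $46,912.
End of year 3: book value $40,596.
End of year 4: book value $34,280.
End of year 5: book value $27,964.
Accumulated through year 5 = $59,544 − $27,964 = $31,580.

$31,580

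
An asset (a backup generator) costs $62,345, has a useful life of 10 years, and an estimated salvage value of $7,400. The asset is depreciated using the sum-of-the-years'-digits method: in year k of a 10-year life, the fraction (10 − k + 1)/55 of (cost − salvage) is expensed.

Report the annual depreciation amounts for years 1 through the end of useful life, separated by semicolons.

$9,990; $8,991; $7,992; $6,993; $5,994; $4,995; $3,996; $2,997; $1,998; $999

Depreciable base = $62,345 − $7,400 = $54,945.
Sum of the years' digits = 10+9+8+7+6+5+4+3+2+1 = 55.
Year 1: $54,945 × 10/55 = $9,990. Book value $52,355.
Year 2: $54,945 × 9/55 = $8,991. Book value $43,364.
Year 3: $54,945 × 8/55 = $7,992. Book value $35,372.
Year 4: $54,945 × 7/55 = $6,993. Book value $28,379.
Year 5: $54,945 × 6/55 = $5,994. Book value $22,385.
Year 6: $54,945 × 5/55 = $4,995. Book value $17,390.
Year 7: $54,945 × 4/55 = $3,996. Book value $13,394.
Year 8: $54,945 × 3/55 = $2,997. Book value $10,397.
Year 9: $54,945 × 2/55 = $1,998. Book value $8,399.
Year 10: $54,945 × 1/55 = $999. Book value $7,400.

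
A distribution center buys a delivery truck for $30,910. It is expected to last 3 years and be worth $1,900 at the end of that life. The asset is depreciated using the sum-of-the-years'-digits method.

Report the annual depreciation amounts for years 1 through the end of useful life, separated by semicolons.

Depreciable base = $30,910 − $1,900 = $29,010.
Sum of the years' digits = 3+2+1 = 6.
Year 1: $29,010 × 3/6 = $14,505. Book value $16,405.
Year 2: $29,010 × 2/6 = $9,670. Book value $6,735.
Year 3: $29,010 × 1/6 = $4,835. Book value $1,900.

$14,505; $9,670; $4,835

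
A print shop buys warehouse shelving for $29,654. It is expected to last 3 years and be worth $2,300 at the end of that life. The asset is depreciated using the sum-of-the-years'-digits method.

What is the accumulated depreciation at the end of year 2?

Depreciable base = $29,654 − $2,300 = $27,354.
Sum of the years' digits = 3+2+1 = 6.
Year 1: $27,354 × 3/6 = $13,677. Book value $15,977.
Year 2: $27,354 × 2/6 = $9,118. Book value $6,859.
Accumulated through year 2 = $29,654 − $6,859 = $22,795.

$22,795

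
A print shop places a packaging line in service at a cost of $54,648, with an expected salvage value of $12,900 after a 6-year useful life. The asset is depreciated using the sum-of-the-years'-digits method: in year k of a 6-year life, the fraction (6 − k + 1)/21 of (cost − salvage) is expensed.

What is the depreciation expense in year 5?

Depreciable base = $54,648 − $12,900 = $41,748.
Sum of the years' digits = 6+5+4+3+2+1 = 21.
Year 1: $41,748 × 6/21 = $11,928. Book value $42,720.
Year 2: $41,748 × 5/21 = $9,940. Book value $32,780.
Year 3: $41,748 × 4/21 = $7,952. Book value $24,828.
Year 4: $41,748 × 3/21 = $5,964. Book value $18,864.
Year 5: $41,748 × 2/21 = $3,976. Book value $14,888.

$3,976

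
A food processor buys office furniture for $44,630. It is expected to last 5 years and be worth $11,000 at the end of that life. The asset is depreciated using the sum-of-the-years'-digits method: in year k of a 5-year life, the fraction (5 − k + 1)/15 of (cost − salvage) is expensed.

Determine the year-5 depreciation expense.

Depreciable base = $44,630 − $11,000 = $33,630.
Sum of the years' digits = 5+4+3+2+1 = 15.
Year 1: $33,630 × 5/15 = $11,210. Book value $33,420.
Year 2: $33,630 × 4/15 = $8,968. Book value $24,452.
Year 3: $33,630 × 3/15 = $6,726. Book value $17,726.
Year 4: $33,630 × 2/15 = $4,484. Book value $13,242.
Year 5: $33,630 × 1/15 = $2,242. Book value $11,000.

$2,242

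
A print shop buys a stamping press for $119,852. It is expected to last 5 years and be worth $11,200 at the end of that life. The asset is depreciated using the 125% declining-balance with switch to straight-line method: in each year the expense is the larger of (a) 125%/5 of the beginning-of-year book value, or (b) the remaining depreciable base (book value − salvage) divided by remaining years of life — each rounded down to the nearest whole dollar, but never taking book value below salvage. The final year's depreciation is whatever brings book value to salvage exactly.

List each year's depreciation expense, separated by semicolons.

$29,963; $22,472; $18,739; $18,739; $18,739

Depreciable base = $119,852 − $11,200 = $108,652.
Year 1: DB = ⌊$119,852 × 125%/5⌋ = $29,963; SL = ⌊$108,652/5⌋ = $21,730 → take DB $29,963. Book value $89,889.
Year 2: DB = ⌊$89,889 × 125%/5⌋ = $22,472; SL = ⌊$78,689/4⌋ = $19,672 → take DB $22,472. Book value $67,417.
Year 3: DB = ⌊$67,417 × 125%/5⌋ = $16,854; SL = ⌊$56,217/3⌋ = $18,739 → take SL $18,739. Book value $48,678.
Year 4: DB = ⌊$48,678 × 125%/5⌋ = $12,169; SL = ⌊$37,478/2⌋ = $18,739 → take SL $18,739. Book value $29,939.
Year 5 (final): $29,939 − $11,200 = $18,739. Book value $11,200.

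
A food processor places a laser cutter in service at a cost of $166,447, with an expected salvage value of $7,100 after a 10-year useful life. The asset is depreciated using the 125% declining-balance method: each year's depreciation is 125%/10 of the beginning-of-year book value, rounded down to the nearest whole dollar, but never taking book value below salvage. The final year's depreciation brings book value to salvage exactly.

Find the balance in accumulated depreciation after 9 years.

$116,400

Depreciable base = $166,447 − $7,100 = $159,347.
Year 1: ⌊$166,447 × 125%/10⌋ = $20,805. Book value $145,642.
Year 2: ⌊$145,642 × 125%/10⌋ = $18,205. Book value $127,437.
Year 3: ⌊$127,437 × 125%/10⌋ = $15,929. Book value $111,508.
Year 4: ⌊$111,508 × 125%/10⌋ = $13,938. Book value $97,570.
Year 5: ⌊$97,570 × 125%/10⌋ = $12,196. Book value $85,374.
Year 6: ⌊$85,374 × 125%/10⌋ = $10,671. Book value $74,703.
Year 7: ⌊$74,703 × 125%/10⌋ = $9,337. Book value $65,366.
Year 8: ⌊$65,366 × 125%/10⌋ = $8,170. Book value $57,196.
Year 9: ⌊$57,196 × 125%/10⌋ = $7,149. Book value $50,047.
Accumulated through year 9 = $166,447 − $50,047 = $116,400.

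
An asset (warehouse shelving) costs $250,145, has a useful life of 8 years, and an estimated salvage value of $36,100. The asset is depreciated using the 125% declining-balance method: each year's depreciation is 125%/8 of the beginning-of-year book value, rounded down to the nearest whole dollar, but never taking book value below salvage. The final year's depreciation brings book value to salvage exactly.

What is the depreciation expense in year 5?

$19,809

Depreciable base = $250,145 − $36,100 = $214,045.
Year 1: ⌊$250,145 × 125%/8⌋ = $39,085. Book value $211,060.
Year 2: ⌊$211,060 × 125%/8⌋ = $32,978. Book value $178,082.
Year 3: ⌊$178,082 × 125%/8⌋ = $27,825. Book value $150,257.
Year 4: ⌊$150,257 × 125%/8⌋ = $23,477. Book value $126,780.
Year 5: ⌊$126,780 × 125%/8⌋ = $19,809. Book value $106,971.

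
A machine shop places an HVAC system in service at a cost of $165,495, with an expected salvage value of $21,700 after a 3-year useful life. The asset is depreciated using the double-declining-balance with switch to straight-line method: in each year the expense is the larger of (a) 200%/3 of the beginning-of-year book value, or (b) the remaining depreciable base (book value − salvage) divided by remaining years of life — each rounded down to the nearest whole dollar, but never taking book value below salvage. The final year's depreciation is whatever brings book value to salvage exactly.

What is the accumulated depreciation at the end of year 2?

$143,795

Depreciable base = $165,495 − $21,700 = $143,795.
Year 1: DB = ⌊$165,495 × 200%/3⌋ = $110,330; SL = ⌊$143,795/3⌋ = $47,931 → take DB $110,330. Book value $55,165.
Year 2: DB = ⌊$55,165 × 200%/3⌋ = $36,776; SL = ⌊$33,465/2⌋ = $16,732 → take DB $36,776, capped at $33,465. Book value $21,700.
Accumulated through year 2 = $165,495 − $21,700 = $143,795.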